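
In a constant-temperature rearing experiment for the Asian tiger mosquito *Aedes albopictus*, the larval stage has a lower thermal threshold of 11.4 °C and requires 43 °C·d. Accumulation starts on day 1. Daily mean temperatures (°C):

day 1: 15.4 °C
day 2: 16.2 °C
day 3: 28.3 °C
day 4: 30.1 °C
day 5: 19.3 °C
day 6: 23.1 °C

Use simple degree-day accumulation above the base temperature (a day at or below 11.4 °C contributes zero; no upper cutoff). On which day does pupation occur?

day 4

Daily DD above 11.4 °C: 4.0, 4.8, 16.9, 18.7, 7.9, 11.7.
Cumulative: 4.0, 8.8, 25.7, 44.4, 52.3, 64.0.
The total first reaches 43 DD on day 4.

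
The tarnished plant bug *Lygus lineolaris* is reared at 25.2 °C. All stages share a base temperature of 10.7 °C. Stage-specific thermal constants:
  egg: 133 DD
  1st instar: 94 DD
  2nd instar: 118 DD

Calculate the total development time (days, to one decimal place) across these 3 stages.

Daily accumulation at 25.2 °C = 25.2 − 10.7 = 14.5 DD/day.
Total K = 133 + 94 + 118 = 345 DD.
Total duration = 345 / 14.5 = 23.793 ≈ 23.8 days.

23.8 days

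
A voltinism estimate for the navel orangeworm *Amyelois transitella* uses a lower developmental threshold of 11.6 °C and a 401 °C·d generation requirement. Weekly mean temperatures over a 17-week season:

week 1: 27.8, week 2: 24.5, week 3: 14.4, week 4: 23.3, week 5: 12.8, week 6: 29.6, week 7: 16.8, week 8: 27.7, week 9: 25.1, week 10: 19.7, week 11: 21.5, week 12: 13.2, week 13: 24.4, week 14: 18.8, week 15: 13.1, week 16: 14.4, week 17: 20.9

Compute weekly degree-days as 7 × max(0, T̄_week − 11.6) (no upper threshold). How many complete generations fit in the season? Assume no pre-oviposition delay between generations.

Weekly DD (7 × max(0, T̄ − 11.6)): 113.4, 90.3, 19.6, 81.9, 8.4, 126.0, 36.4, 112.7, 94.5, 56.7, 69.3, 11.2, 89.6, 50.4, 10.5, 19.6, 65.1.
Season total = 1055.6 DD.
Complete generations = ⌊1055.6 / 401⌋ = 2.

2 generations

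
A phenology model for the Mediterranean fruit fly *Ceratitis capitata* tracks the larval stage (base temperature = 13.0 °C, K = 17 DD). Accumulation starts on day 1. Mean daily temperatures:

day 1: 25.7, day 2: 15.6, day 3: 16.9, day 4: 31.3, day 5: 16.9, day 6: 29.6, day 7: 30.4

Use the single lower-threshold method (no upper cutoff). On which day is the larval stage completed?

Daily DD above 13.0 °C: 12.7, 2.6, 3.9, 18.3, 3.9, 16.6, 17.4.
Cumulative: 12.7, 15.3, 19.2, 37.5, 41.4, 58.0, 75.4.
The total first reaches 17 DD on day 3.

day 3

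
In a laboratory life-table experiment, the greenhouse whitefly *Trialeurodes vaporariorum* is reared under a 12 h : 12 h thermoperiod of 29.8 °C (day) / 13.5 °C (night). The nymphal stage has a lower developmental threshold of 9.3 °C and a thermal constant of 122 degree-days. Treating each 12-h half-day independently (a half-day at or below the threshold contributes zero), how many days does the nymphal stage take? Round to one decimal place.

Day half: max(0, 29.8 − 9.3) × 0.5 = 20.5 × 0.5 = 10.25 DD.
Night half: max(0, 13.5 − 9.3) × 0.5 = 4.2 × 0.5 = 2.10 DD.
Per 24 h: 12.35 DD/day.
Duration = 122 / 12.35 = 9.879 ≈ 9.9 days.

9.9 days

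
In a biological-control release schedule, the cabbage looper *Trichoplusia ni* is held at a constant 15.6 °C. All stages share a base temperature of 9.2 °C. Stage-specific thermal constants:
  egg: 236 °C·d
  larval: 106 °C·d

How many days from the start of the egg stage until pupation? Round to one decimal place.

Daily accumulation at 15.6 °C = 15.6 − 9.2 = 6.4 DD/day.
Total K = 236 + 106 = 342 DD.
Total duration = 342 / 6.4 = 53.438 ≈ 53.4 days.

53.4 days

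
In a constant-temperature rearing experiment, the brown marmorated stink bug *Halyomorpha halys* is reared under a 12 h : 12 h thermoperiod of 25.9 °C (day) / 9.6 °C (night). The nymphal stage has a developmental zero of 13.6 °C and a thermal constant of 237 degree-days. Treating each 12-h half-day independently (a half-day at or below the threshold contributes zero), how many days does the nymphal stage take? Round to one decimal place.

Day half: max(0, 25.9 − 13.6) × 0.5 = 12.3 × 0.5 = 6.15 DD.
Night half: max(0, 9.6 − 13.6) × 0.5 = 0.0 × 0.5 = 0.00 DD.
Per 24 h: 6.15 DD/day.
Duration = 237 / 6.15 = 38.537 ≈ 38.5 days.

38.5 days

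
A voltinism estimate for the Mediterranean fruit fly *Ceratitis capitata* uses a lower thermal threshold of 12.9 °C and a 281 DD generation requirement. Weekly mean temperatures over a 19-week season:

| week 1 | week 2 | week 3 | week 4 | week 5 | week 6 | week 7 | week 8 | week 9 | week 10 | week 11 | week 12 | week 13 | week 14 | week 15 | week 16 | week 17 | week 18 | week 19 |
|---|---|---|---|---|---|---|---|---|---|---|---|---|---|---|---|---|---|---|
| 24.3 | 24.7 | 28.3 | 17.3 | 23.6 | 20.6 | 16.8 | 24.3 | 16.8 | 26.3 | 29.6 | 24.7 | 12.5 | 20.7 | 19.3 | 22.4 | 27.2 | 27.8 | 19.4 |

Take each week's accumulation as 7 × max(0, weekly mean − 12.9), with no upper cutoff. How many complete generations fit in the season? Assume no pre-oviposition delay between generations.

4 generations

Weekly DD (7 × max(0, T̄ − 12.9)): 79.8, 82.6, 107.8, 30.8, 74.9, 53.9, 27.3, 79.8, 27.3, 93.8, 116.9, 82.6, 0.0, 54.6, 44.8, 66.5, 100.1, 104.3, 45.5.
Season total = 1273.3 DD.
Complete generations = ⌊1273.3 / 281⌋ = 4.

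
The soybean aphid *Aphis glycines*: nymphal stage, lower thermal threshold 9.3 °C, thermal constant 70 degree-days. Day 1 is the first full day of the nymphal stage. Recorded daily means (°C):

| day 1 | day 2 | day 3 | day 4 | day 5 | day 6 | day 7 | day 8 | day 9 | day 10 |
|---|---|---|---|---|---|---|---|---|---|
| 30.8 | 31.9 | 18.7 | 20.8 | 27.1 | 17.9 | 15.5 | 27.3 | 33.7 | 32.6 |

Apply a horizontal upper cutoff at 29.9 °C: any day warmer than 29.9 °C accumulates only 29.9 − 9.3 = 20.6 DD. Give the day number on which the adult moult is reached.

Daily DD above 9.3 °C (capped at 20.6): 20.6, 20.6, 9.4, 11.5, 17.8, 8.6, 6.2, 18.0, 20.6, 20.6.
Cumulative: 20.6, 41.2, 50.6, 62.1, 79.9, 88.5, 94.7, 112.7, 133.3, 153.9.
The total first reaches 70 DD on day 5.

day 5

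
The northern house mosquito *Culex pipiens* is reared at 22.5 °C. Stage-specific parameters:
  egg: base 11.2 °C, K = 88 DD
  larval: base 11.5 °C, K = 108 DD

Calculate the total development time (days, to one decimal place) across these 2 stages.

17.6 days

egg: 88 / (22.5 − 11.2) = 88 / 11.3 = 7.788 d.
larval: 108 / (22.5 − 11.5) = 108 / 11.0 = 9.818 d.
Sum = 17.606 ≈ 17.6 days.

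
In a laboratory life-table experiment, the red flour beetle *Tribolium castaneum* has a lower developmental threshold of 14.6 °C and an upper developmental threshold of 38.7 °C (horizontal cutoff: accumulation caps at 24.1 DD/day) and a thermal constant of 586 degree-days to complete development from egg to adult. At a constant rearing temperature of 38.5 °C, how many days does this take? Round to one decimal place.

Daily accumulation = 38.5 − 14.6 = 23.9 DD/day.
Duration = 586 / 23.9 = 24.519 ≈ 24.5 days.

24.5 days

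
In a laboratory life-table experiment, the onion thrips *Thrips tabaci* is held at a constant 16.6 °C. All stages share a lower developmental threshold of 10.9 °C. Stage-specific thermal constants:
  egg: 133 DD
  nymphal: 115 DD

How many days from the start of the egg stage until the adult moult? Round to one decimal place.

Daily accumulation at 16.6 °C = 16.6 − 10.9 = 5.7 DD/day.
Total K = 133 + 115 = 248 DD.
Total duration = 248 / 5.7 = 43.509 ≈ 43.5 days.

43.5 days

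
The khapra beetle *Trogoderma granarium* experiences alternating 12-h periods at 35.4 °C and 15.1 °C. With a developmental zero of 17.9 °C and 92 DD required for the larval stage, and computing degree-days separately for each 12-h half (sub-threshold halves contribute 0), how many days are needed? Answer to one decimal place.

Day half: max(0, 35.4 − 17.9) × 0.5 = 17.5 × 0.5 = 8.75 DD.
Night half: max(0, 15.1 − 17.9) × 0.5 = 0.0 × 0.5 = 0.00 DD.
Per 24 h: 8.75 DD/day.
Duration = 92 / 8.75 = 10.514 ≈ 10.5 days.

10.5 days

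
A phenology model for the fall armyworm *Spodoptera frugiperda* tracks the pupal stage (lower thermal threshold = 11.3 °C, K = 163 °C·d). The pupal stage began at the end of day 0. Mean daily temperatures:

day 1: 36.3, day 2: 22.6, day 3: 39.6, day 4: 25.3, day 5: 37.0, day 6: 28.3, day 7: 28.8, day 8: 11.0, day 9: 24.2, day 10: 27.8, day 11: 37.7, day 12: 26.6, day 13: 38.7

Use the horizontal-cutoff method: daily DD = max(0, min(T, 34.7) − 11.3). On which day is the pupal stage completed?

day 11

Daily DD above 11.3 °C (capped at 23.4): 23.4, 11.3, 23.4, 14.0, 23.4, 17.0, 17.5, 0.0, 12.9, 16.5, 23.4, 15.3, 23.4.
Cumulative: 23.4, 34.7, 58.1, 72.1, 95.5, 112.5, 130.0, 130.0, 142.9, 159.4, 182.8, 198.1, 221.5.
The total first reaches 163 DD on day 11.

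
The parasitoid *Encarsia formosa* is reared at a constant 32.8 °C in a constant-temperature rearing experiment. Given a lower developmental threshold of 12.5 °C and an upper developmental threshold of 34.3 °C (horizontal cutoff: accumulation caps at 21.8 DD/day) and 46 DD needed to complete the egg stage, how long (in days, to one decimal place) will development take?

2.3 days

Daily accumulation = 32.8 − 12.5 = 20.3 DD/day.
Duration = 46 / 20.3 = 2.266 ≈ 2.3 days.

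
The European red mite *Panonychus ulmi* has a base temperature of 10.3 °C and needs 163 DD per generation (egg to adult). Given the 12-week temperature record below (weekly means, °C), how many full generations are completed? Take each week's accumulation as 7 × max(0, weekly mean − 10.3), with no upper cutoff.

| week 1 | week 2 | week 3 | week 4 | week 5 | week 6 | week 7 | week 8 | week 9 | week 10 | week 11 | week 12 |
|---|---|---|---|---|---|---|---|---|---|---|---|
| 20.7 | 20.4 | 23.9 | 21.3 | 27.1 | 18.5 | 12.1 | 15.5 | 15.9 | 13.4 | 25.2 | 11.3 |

Weekly DD (7 × max(0, T̄ − 10.3)): 72.8, 70.7, 95.2, 77.0, 117.6, 57.4, 12.6, 36.4, 39.2, 21.7, 104.3, 7.0.
Season total = 711.9 DD.
Complete generations = ⌊711.9 / 163⌋ = 4.

4 generations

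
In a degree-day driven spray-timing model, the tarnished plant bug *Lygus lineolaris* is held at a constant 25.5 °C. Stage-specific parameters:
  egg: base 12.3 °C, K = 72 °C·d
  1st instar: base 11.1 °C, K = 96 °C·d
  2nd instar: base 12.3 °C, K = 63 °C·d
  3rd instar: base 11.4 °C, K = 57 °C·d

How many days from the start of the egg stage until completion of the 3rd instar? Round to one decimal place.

20.9 days

egg: 72 / (25.5 − 12.3) = 72 / 13.2 = 5.455 d.
1st instar: 96 / (25.5 − 11.1) = 96 / 14.4 = 6.667 d.
2nd instar: 63 / (25.5 − 12.3) = 63 / 13.2 = 4.773 d.
3rd instar: 57 / (25.5 − 11.4) = 57 / 14.1 = 4.043 d.
Sum = 20.936 ≈ 20.9 days.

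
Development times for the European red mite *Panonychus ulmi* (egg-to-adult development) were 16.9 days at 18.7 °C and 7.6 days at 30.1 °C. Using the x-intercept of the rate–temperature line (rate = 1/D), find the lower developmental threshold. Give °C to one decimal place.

Under the model K = D·(T − T_b), so D₁·(T₁ − T_b) = D₂·(T₂ − T_b).
16.9·(18.7 − T_b) = 7.6·(30.1 − T_b)
T_b = (16.9·18.7 − 7.6·30.1) / (16.9 − 7.6) = 87.27 / 9.3 = 9.384 °C ≈ 9.4 °C.

9.4 °C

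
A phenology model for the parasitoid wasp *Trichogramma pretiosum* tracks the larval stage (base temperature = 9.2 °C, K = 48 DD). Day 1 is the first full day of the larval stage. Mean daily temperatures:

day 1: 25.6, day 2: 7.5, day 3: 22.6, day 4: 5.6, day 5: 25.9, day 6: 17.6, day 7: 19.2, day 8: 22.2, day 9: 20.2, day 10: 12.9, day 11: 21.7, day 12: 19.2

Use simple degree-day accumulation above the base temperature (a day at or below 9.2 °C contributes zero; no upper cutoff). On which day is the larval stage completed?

day 6

Daily DD above 9.2 °C: 16.4, 0.0, 13.4, 0.0, 16.7, 8.4, 10.0, 13.0, 11.0, 3.7, 12.5, 10.0.
Cumulative: 16.4, 16.4, 29.8, 29.8, 46.5, 54.9, 64.9, 77.9, 88.9, 92.6, 105.1, 115.1.
The total first reaches 48 DD on day 6.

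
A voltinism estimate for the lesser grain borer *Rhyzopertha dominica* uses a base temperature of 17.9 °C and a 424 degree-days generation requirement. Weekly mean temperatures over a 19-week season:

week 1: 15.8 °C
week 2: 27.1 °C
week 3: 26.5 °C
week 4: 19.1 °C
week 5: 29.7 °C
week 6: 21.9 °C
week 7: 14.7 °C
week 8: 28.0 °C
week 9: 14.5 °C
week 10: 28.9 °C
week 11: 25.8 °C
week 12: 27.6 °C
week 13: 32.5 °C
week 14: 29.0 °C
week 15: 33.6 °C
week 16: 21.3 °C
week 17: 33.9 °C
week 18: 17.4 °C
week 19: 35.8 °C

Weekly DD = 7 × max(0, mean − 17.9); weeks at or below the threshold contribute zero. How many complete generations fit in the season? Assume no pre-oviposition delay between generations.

2 generations

Weekly DD (7 × max(0, T̄ − 17.9)): 0.0, 64.4, 60.2, 8.4, 82.6, 28.0, 0.0, 70.7, 0.0, 77.0, 55.3, 67.9, 102.2, 77.7, 109.9, 23.8, 112.0, 0.0, 125.3.
Season total = 1065.4 DD.
Complete generations = ⌊1065.4 / 424⌋ = 2.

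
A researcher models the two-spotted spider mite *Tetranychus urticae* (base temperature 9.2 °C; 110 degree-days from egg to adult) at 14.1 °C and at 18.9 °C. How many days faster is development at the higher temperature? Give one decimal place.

At 14.1 °C: 110 / (14.1 − 9.2) = 110 / 4.9 = 22.449 d.
At 18.9 °C: 110 / (18.9 − 9.2) = 110 / 9.7 = 11.340 d.
Difference = |22.449 − 11.340| = 11.109 ≈ 11.1 days.

11.1 days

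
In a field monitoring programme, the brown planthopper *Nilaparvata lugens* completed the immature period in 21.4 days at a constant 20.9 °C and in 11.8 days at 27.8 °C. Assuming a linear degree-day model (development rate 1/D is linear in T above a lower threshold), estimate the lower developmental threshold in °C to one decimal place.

12.4 °C

Equal thermal constants: D₁(T₁ − T_b) = D₂(T₂ − T_b).
21.4·(20.9 − T_b) = 11.8·(27.8 − T_b)
T_b = (21.4·20.9 − 11.8·27.8) / (21.4 − 11.8) = 119.22 / 9.6 = 12.419 °C ≈ 12.4 °C.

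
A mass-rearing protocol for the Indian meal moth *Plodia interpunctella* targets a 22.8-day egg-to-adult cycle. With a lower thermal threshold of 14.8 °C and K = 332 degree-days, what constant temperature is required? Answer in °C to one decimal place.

Required daily accumulation = 332 / 22.8 = 14.561 DD/day.
T = T_base + 14.561 = 14.8 + 14.561 = 29.361 ≈ 29.4 °C.

29.4 °C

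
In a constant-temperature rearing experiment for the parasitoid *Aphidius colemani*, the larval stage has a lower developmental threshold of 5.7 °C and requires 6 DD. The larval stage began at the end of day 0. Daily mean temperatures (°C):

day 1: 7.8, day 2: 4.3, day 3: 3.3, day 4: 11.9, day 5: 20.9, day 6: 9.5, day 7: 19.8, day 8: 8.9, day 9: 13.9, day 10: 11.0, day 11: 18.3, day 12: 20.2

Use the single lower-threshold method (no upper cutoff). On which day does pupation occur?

Daily DD above 5.7 °C: 2.1, 0.0, 0.0, 6.2, 15.2, 3.8, 14.1, 3.2, 8.2, 5.3, 12.6, 14.5.
Cumulative: 2.1, 2.1, 2.1, 8.3, 23.5, 27.3, 41.4, 44.6, 52.8, 58.1, 70.7, 85.2.
The total first reaches 6 DD on day 4.

day 4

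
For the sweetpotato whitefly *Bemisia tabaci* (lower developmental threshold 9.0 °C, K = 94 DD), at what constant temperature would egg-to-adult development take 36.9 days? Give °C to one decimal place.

11.5 °C

Required daily accumulation = 94 / 36.9 = 2.547 DD/day.
T = T_base + 2.547 = 9.0 + 2.547 = 11.547 ≈ 11.5 °C.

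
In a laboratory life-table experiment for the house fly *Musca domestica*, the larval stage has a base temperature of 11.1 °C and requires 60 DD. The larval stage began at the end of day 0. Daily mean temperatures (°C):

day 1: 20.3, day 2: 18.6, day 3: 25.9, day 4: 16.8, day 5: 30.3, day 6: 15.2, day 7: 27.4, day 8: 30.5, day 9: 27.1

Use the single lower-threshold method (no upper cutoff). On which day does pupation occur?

Daily DD above 11.1 °C: 9.2, 7.5, 14.8, 5.7, 19.2, 4.1, 16.3, 19.4, 16.0.
Cumulative: 9.2, 16.7, 31.5, 37.2, 56.4, 60.5, 76.8, 96.2, 112.2.
The total first reaches 60 DD on day 6.

day 6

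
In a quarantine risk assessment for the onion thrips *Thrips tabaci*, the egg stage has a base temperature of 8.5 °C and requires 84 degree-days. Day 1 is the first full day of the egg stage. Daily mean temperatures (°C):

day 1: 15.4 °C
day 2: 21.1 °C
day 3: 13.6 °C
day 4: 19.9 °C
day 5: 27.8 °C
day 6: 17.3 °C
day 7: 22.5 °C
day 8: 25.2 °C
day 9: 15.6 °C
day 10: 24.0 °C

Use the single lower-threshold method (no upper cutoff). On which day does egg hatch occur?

Daily DD above 8.5 °C: 6.9, 12.6, 5.1, 11.4, 19.3, 8.8, 14.0, 16.7, 7.1, 15.5.
Cumulative: 6.9, 19.5, 24.6, 36.0, 55.3, 64.1, 78.1, 94.8, 101.9, 117.4.
The total first reaches 84 DD on day 8.

day 8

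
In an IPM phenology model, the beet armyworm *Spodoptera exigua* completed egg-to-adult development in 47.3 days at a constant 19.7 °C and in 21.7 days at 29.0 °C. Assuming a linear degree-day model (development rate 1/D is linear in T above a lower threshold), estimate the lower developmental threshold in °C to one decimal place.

Linear rate model ⇒ the product D·(T − T_b) is constant across temperatures.
47.3·(19.7 − T_b) = 21.7·(29.0 − T_b)
T_b = (47.3·19.7 − 21.7·29.0) / (47.3 − 21.7) = 302.51 / 25.6 = 11.817 °C ≈ 11.8 °C.

11.8 °C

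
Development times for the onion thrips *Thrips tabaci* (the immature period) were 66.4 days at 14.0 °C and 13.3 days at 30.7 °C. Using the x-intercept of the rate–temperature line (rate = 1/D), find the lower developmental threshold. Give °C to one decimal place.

Linear rate model ⇒ the product D·(T − T_b) is constant across temperatures.
66.4·(14.0 − T_b) = 13.3·(30.7 − T_b)
T_b = (66.4·14.0 − 13.3·30.7) / (66.4 − 13.3) = 521.29 / 53.1 = 9.817 °C ≈ 9.8 °C.

9.8 °C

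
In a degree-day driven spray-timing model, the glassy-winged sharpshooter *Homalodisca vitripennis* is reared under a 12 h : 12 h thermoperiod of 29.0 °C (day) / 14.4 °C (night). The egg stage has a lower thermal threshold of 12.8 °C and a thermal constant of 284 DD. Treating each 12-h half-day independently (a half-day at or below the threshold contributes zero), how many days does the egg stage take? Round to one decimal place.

31.9 days

Day half: max(0, 29.0 − 12.8) × 0.5 = 16.2 × 0.5 = 8.10 DD.
Night half: max(0, 14.4 − 12.8) × 0.5 = 1.6 × 0.5 = 0.80 DD.
Per 24 h: 8.90 DD/day.
Duration = 284 / 8.90 = 31.910 ≈ 31.9 days.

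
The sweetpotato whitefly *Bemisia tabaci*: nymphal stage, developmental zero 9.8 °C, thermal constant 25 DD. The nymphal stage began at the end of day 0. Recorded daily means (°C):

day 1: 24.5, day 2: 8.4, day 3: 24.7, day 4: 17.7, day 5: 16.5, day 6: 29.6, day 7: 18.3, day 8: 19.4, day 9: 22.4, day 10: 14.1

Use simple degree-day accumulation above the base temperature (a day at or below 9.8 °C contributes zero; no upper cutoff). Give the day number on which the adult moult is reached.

day 3

Daily DD above 9.8 °C: 14.7, 0.0, 14.9, 7.9, 6.7, 19.8, 8.5, 9.6, 12.6, 4.3.
Cumulative: 14.7, 14.7, 29.6, 37.5, 44.2, 64.0, 72.5, 82.1, 94.7, 99.0.
The total first reaches 25 DD on day 3.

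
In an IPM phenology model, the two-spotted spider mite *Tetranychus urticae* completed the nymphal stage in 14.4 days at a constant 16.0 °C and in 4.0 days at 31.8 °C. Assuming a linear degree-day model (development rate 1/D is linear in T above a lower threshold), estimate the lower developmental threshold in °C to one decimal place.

9.9 °C

Linear rate model ⇒ the product D·(T − T_b) is constant across temperatures.
14.4·(16.0 − T_b) = 4.0·(31.8 − T_b)
T_b = (14.4·16.0 − 4.0·31.8) / (14.4 − 4.0) = 103.20 / 10.4 = 9.923 °C ≈ 9.9 °C.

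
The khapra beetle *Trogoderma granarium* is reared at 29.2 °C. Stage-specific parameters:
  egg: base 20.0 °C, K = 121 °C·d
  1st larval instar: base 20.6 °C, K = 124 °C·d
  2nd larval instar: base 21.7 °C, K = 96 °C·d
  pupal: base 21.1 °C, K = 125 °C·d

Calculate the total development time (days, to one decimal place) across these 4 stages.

55.8 days

egg: 121 / (29.2 − 20.0) = 121 / 9.2 = 13.152 d.
1st larval instar: 124 / (29.2 − 20.6) = 124 / 8.6 = 14.419 d.
2nd larval instar: 96 / (29.2 − 21.7) = 96 / 7.5 = 12.800 d.
pupal: 125 / (29.2 − 21.1) = 125 / 8.1 = 15.432 d.
Sum = 55.803 ≈ 55.8 days.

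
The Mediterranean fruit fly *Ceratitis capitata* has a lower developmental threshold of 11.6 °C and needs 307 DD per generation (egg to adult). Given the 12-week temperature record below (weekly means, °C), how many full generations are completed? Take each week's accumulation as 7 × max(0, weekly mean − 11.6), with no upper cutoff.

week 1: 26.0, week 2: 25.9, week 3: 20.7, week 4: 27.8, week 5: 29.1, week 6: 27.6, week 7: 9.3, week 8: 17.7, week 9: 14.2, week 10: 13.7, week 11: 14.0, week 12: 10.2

2 generations

Weekly DD (7 × max(0, T̄ − 11.6)): 100.8, 100.1, 63.7, 113.4, 122.5, 112.0, 0.0, 42.7, 18.2, 14.7, 16.8, 0.0.
Season total = 704.9 DD.
Complete generations = ⌊704.9 / 307⌋ = 2.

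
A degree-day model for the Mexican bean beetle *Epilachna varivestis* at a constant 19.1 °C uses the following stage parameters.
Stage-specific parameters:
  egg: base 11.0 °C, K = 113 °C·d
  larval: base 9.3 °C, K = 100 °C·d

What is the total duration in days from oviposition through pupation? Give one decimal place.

24.2 days

egg: 113 / (19.1 − 11.0) = 113 / 8.1 = 13.951 d.
larval: 100 / (19.1 − 9.3) = 100 / 9.8 = 10.204 d.
Sum = 24.155 ≈ 24.2 days.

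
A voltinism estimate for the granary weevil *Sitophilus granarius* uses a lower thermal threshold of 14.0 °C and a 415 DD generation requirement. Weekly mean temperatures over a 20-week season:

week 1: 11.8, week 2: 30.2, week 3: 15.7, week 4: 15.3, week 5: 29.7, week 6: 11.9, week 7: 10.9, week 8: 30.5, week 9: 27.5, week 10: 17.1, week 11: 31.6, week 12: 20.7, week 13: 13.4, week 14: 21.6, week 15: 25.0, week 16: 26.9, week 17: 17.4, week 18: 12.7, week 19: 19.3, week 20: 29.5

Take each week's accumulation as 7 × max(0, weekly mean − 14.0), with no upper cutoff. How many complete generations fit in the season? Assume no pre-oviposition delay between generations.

2 generations

Weekly DD (7 × max(0, T̄ − 14.0)): 0.0, 113.4, 11.9, 9.1, 109.9, 0.0, 0.0, 115.5, 94.5, 21.7, 123.2, 46.9, 0.0, 53.2, 77.0, 90.3, 23.8, 0.0, 37.1, 108.5.
Season total = 1036.0 DD.
Complete generations = ⌊1036.0 / 415⌋ = 2.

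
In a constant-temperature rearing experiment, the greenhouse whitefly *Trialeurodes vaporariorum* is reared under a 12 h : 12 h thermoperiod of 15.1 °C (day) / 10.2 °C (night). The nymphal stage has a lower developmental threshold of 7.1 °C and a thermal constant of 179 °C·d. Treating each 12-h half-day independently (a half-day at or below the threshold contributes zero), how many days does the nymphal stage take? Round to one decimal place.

Day half: max(0, 15.1 − 7.1) × 0.5 = 8.0 × 0.5 = 4.00 DD.
Night half: max(0, 10.2 − 7.1) × 0.5 = 3.1 × 0.5 = 1.55 DD.
Per 24 h: 5.55 DD/day.
Duration = 179 / 5.55 = 32.252 ≈ 32.3 days.

32.3 days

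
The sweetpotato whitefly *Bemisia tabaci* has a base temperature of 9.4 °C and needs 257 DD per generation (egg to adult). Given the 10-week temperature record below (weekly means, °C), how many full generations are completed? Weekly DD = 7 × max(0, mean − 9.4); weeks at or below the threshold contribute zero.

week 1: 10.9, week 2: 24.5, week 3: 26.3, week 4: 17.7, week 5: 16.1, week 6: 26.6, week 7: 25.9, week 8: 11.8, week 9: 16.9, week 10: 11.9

2 generations

Weekly DD (7 × max(0, T̄ − 9.4)): 10.5, 105.7, 118.3, 58.1, 46.9, 120.4, 115.5, 16.8, 52.5, 17.5.
Season total = 662.2 DD.
Complete generations = ⌊662.2 / 257⌋ = 2.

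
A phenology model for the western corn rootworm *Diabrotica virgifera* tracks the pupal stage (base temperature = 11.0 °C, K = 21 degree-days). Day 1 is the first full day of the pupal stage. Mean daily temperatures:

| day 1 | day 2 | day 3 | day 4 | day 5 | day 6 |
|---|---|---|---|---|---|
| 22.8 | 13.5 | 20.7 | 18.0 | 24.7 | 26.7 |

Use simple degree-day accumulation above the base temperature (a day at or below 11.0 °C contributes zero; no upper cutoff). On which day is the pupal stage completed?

Daily DD above 11.0 °C: 11.8, 2.5, 9.7, 7.0, 13.7, 15.7.
Cumulative: 11.8, 14.3, 24.0, 31.0, 44.7, 60.4.
The total first reaches 21 DD on day 3.

day 3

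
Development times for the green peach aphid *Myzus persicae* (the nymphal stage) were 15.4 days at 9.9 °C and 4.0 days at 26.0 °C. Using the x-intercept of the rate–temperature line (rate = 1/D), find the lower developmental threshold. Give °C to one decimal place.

4.3 °C

Linear rate model ⇒ the product D·(T − T_b) is constant across temperatures.
15.4·(9.9 − T_b) = 4.0·(26.0 − T_b)
T_b = (15.4·9.9 − 4.0·26.0) / (15.4 − 4.0) = 48.46 / 11.4 = 4.251 °C ≈ 4.3 °C.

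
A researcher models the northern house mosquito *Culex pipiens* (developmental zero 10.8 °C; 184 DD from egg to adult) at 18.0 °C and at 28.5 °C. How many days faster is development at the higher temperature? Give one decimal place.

15.2 days

At 18.0 °C: 184 / (18.0 − 10.8) = 184 / 7.2 = 25.556 d.
At 28.5 °C: 184 / (28.5 − 10.8) = 184 / 17.7 = 10.395 d.
Difference = |25.556 − 10.395| = 15.160 ≈ 15.2 days.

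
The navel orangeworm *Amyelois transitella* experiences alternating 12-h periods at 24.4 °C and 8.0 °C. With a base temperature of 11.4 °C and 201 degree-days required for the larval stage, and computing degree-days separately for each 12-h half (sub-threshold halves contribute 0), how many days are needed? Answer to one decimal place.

30.9 days

Day half: max(0, 24.4 − 11.4) × 0.5 = 13.0 × 0.5 = 6.50 DD.
Night half: max(0, 8.0 − 11.4) × 0.5 = 0.0 × 0.5 = 0.00 DD.
Per 24 h: 6.50 DD/day.
Duration = 201 / 6.50 = 30.923 ≈ 30.9 days.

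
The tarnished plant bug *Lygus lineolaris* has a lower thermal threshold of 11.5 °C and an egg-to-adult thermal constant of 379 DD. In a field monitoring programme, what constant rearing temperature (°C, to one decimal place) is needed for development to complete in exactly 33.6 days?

Required daily accumulation = 379 / 33.6 = 11.280 DD/day.
T = T_base + 11.280 = 11.5 + 11.280 = 22.780 ≈ 22.8 °C.

22.8 °C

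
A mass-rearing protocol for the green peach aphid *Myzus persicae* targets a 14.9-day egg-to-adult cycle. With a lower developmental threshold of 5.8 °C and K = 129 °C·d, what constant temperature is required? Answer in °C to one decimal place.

Required daily accumulation = 129 / 14.9 = 8.658 DD/day.
T = T_base + 8.658 = 5.8 + 8.658 = 14.458 ≈ 14.5 °C.

14.5 °C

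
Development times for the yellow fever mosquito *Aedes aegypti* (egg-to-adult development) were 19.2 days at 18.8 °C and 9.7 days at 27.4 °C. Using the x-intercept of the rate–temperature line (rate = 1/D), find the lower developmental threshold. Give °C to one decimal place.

Linear rate model ⇒ the product D·(T − T_b) is constant across temperatures.
19.2·(18.8 − T_b) = 9.7·(27.4 − T_b)
T_b = (19.2·18.8 − 9.7·27.4) / (19.2 − 9.7) = 95.18 / 9.5 = 10.019 °C ≈ 10.0 °C.

10.0 °C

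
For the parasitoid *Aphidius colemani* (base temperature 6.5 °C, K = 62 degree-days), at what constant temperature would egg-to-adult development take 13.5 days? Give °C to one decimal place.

11.1 °C

Required daily accumulation = 62 / 13.5 = 4.593 DD/day.
T = T_base + 4.593 = 6.5 + 4.593 = 11.093 ≈ 11.1 °C.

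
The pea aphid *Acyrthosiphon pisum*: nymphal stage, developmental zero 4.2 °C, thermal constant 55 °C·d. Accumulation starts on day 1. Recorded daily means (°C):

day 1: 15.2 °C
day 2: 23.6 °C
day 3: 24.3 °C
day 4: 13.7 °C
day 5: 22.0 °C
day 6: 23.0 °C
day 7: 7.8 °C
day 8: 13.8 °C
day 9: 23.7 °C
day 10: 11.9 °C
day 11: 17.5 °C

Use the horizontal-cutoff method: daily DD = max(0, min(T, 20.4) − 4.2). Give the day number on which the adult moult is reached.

day 5

Daily DD above 4.2 °C (capped at 16.2): 11.0, 16.2, 16.2, 9.5, 16.2, 16.2, 3.6, 9.6, 16.2, 7.7, 13.3.
Cumulative: 11.0, 27.2, 43.4, 52.9, 69.1, 85.3, 88.9, 98.5, 114.7, 122.4, 135.7.
The total first reaches 55 DD on day 5.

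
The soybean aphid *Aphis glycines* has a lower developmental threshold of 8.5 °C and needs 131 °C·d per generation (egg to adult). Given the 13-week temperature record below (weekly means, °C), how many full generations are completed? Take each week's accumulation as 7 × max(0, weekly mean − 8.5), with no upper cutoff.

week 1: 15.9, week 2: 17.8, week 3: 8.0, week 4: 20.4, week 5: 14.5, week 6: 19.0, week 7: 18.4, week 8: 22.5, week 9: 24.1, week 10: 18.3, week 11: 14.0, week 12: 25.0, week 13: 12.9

6 generations

Weekly DD (7 × max(0, T̄ − 8.5)): 51.8, 65.1, 0.0, 83.3, 42.0, 73.5, 69.3, 98.0, 109.2, 68.6, 38.5, 115.5, 30.8.
Season total = 845.6 DD.
Complete generations = ⌊845.6 / 131⌋ = 6.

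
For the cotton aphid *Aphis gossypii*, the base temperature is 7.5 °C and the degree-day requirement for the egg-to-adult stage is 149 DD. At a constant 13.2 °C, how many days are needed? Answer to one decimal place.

26.1 days

Daily accumulation = 13.2 − 7.5 = 5.7 DD/day.
Duration = 149 / 5.7 = 26.140 ≈ 26.1 days.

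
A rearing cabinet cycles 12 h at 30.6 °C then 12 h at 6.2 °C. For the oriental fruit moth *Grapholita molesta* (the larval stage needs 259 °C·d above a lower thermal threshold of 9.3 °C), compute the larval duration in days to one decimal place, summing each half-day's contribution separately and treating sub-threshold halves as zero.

Day half: max(0, 30.6 − 9.3) × 0.5 = 21.3 × 0.5 = 10.65 DD.
Night half: max(0, 6.2 − 9.3) × 0.5 = 0.0 × 0.5 = 0.00 DD.
Per 24 h: 10.65 DD/day.
Duration = 259 / 10.65 = 24.319 ≈ 24.3 days.

24.3 days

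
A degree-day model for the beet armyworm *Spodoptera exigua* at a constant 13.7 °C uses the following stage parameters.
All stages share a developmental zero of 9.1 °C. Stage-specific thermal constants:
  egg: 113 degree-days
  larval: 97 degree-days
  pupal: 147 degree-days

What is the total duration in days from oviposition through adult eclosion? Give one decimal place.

77.6 days

Daily accumulation at 13.7 °C = 13.7 − 9.1 = 4.6 DD/day.
Total K = 113 + 97 + 147 = 357 DD.
Total duration = 357 / 4.6 = 77.609 ≈ 77.6 days.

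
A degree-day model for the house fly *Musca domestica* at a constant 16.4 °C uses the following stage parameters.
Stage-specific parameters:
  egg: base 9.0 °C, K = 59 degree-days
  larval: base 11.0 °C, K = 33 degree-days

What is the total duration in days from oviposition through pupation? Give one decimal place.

14.1 days

egg: 59 / (16.4 − 9.0) = 59 / 7.4 = 7.973 d.
larval: 33 / (16.4 − 11.0) = 33 / 5.4 = 6.111 d.
Sum = 14.084 ≈ 14.1 days.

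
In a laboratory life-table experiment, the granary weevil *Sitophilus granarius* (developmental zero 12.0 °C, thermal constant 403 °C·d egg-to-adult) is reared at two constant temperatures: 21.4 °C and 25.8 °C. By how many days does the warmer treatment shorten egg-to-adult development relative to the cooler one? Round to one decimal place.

At 21.4 °C: 403 / (21.4 − 12.0) = 403 / 9.4 = 42.872 d.
At 25.8 °C: 403 / (25.8 − 12.0) = 403 / 13.8 = 29.203 d.
Difference = |42.872 − 29.203| = 13.669 ≈ 13.7 days.

13.7 days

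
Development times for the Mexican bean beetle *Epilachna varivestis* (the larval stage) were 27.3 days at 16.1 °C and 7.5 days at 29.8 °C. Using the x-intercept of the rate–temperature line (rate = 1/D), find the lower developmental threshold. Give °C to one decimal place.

10.9 °C

Equal thermal constants: D₁(T₁ − T_b) = D₂(T₂ − T_b).
27.3·(16.1 − T_b) = 7.5·(29.8 − T_b)
T_b = (27.3·16.1 − 7.5·29.8) / (27.3 − 7.5) = 216.03 / 19.8 = 10.911 °C ≈ 10.9 °C.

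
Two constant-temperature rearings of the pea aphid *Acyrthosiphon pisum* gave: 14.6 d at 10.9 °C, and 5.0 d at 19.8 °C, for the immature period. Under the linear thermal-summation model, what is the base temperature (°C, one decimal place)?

6.3 °C

Under the model K = D·(T − T_b), so D₁·(T₁ − T_b) = D₂·(T₂ − T_b).
14.6·(10.9 − T_b) = 5.0·(19.8 − T_b)
T_b = (14.6·10.9 − 5.0·19.8) / (14.6 − 5.0) = 60.14 / 9.6 = 6.265 °C ≈ 6.3 °C.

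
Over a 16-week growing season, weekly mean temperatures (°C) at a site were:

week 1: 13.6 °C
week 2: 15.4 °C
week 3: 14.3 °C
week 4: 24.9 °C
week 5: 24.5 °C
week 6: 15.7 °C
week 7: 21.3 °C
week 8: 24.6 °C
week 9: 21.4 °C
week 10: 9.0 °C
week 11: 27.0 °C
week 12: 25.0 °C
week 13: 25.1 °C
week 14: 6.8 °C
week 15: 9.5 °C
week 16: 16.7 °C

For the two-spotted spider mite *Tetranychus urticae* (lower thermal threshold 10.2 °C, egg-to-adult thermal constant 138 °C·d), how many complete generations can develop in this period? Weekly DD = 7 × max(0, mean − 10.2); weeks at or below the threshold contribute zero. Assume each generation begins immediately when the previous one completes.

Weekly DD (7 × max(0, T̄ − 10.2)): 23.8, 36.4, 28.7, 102.9, 100.1, 38.5, 77.7, 100.8, 78.4, 0.0, 117.6, 103.6, 104.3, 0.0, 0.0, 45.5.
Season total = 958.3 DD.
Complete generations = ⌊958.3 / 138⌋ = 6.

6 generations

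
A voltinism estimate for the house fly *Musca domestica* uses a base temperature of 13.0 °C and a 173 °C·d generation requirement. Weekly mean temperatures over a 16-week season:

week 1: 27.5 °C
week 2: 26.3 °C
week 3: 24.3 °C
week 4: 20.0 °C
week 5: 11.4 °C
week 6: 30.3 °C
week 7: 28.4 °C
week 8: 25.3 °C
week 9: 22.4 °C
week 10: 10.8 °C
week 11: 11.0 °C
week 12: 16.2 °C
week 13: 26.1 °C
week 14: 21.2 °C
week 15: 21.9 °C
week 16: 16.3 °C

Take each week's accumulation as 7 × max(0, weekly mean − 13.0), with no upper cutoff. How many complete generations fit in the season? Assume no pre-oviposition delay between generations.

5 generations

Weekly DD (7 × max(0, T̄ − 13.0)): 101.5, 93.1, 79.1, 49.0, 0.0, 121.1, 107.8, 86.1, 65.8, 0.0, 0.0, 22.4, 91.7, 57.4, 62.3, 23.1.
Season total = 960.4 DD.
Complete generations = ⌊960.4 / 173⌋ = 5.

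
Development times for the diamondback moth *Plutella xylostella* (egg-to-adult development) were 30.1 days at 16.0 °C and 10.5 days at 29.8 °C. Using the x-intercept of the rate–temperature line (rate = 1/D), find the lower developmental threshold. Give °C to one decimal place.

Equal thermal constants: D₁(T₁ − T_b) = D₂(T₂ − T_b).
30.1·(16.0 − T_b) = 10.5·(29.8 − T_b)
T_b = (30.1·16.0 − 10.5·29.8) / (30.1 − 10.5) = 168.70 / 19.6 = 8.607 °C ≈ 8.6 °C.

8.6 °C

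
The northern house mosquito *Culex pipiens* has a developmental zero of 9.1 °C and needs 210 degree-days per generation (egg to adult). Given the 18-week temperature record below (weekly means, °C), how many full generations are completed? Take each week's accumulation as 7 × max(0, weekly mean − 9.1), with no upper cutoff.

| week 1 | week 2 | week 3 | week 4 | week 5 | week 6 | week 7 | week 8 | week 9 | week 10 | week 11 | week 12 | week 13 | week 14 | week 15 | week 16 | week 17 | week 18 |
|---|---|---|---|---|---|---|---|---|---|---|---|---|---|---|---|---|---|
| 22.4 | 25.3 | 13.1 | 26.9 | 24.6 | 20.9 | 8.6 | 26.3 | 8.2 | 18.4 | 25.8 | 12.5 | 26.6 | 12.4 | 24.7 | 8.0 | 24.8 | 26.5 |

6 generations

Weekly DD (7 × max(0, T̄ − 9.1)): 93.1, 113.4, 28.0, 124.6, 108.5, 82.6, 0.0, 120.4, 0.0, 65.1, 116.9, 23.8, 122.5, 23.1, 109.2, 0.0, 109.9, 121.8.
Season total = 1362.9 DD.
Complete generations = ⌊1362.9 / 210⌋ = 6.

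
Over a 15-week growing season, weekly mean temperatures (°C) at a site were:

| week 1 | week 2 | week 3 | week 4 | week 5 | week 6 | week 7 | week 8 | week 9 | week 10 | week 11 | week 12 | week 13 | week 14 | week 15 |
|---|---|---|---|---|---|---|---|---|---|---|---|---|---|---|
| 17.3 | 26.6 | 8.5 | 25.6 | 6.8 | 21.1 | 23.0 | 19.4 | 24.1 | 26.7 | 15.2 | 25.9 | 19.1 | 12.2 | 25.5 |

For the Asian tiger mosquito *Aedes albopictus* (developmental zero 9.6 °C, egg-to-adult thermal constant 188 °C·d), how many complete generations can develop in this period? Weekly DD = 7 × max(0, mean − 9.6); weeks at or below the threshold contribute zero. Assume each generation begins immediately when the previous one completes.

5 generations

Weekly DD (7 × max(0, T̄ − 9.6)): 53.9, 119.0, 0.0, 112.0, 0.0, 80.5, 93.8, 68.6, 101.5, 119.7, 39.2, 114.1, 66.5, 18.2, 111.3.
Season total = 1098.3 DD.
Complete generations = ⌊1098.3 / 188⌋ = 5.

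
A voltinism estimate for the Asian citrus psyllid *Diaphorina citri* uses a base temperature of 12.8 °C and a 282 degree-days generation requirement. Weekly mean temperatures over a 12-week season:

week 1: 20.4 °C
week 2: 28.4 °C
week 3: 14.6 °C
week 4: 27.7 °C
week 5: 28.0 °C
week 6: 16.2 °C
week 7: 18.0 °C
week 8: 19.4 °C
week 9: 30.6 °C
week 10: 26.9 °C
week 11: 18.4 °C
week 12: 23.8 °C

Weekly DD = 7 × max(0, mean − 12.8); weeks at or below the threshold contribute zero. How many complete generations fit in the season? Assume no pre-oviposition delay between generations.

2 generations

Weekly DD (7 × max(0, T̄ − 12.8)): 53.2, 109.2, 12.6, 104.3, 106.4, 23.8, 36.4, 46.2, 124.6, 98.7, 39.2, 77.0.
Season total = 831.6 DD.
Complete generations = ⌊831.6 / 282⌋ = 2.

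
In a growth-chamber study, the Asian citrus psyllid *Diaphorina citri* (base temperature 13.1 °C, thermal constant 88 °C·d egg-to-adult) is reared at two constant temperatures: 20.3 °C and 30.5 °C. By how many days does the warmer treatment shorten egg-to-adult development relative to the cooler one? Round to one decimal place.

At 20.3 °C: 88 / (20.3 − 13.1) = 88 / 7.2 = 12.222 d.
At 30.5 °C: 88 / (30.5 − 13.1) = 88 / 17.4 = 5.057 d.
Difference = |12.222 − 5.057| = 7.165 ≈ 7.2 days.

7.2 days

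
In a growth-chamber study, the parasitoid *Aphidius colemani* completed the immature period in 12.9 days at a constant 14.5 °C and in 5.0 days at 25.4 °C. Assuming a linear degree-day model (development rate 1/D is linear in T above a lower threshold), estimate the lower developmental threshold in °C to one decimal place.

Linear rate model ⇒ the product D·(T − T_b) is constant across temperatures.
12.9·(14.5 − T_b) = 5.0·(25.4 − T_b)
T_b = (12.9·14.5 − 5.0·25.4) / (12.9 − 5.0) = 60.05 / 7.9 = 7.601 °C ≈ 7.6 °C.

7.6 °C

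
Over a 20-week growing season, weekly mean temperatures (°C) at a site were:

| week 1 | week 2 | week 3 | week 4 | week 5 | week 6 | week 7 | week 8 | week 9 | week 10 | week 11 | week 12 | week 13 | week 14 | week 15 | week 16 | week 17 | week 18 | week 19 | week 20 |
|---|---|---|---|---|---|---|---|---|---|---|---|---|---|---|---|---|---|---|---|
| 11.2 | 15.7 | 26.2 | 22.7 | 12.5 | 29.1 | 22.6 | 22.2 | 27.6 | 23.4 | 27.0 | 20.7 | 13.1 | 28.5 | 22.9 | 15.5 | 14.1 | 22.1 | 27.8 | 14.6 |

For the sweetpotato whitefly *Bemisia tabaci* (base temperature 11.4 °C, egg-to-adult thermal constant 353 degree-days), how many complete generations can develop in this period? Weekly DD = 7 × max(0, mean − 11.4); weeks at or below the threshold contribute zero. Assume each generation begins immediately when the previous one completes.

3 generations

Weekly DD (7 × max(0, T̄ − 11.4)): 0.0, 30.1, 103.6, 79.1, 7.7, 123.9, 78.4, 75.6, 113.4, 84.0, 109.2, 65.1, 11.9, 119.7, 80.5, 28.7, 18.9, 74.9, 114.8, 22.4.
Season total = 1341.9 DD.
Complete generations = ⌊1341.9 / 353⌋ = 3.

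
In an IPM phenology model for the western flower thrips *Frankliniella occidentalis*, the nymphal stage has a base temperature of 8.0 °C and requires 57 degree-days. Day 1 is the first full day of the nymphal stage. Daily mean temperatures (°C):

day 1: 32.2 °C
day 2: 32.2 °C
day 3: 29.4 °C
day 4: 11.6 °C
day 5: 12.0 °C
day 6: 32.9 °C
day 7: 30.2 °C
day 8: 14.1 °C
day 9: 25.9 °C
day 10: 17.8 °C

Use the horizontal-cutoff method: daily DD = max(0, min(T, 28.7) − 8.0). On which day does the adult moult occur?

Daily DD above 8.0 °C (capped at 20.7): 20.7, 20.7, 20.7, 3.6, 4.0, 20.7, 20.7, 6.1, 17.9, 9.8.
Cumulative: 20.7, 41.4, 62.1, 65.7, 69.7, 90.4, 111.1, 117.2, 135.1, 144.9.
The total first reaches 57 DD on day 3.

day 3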